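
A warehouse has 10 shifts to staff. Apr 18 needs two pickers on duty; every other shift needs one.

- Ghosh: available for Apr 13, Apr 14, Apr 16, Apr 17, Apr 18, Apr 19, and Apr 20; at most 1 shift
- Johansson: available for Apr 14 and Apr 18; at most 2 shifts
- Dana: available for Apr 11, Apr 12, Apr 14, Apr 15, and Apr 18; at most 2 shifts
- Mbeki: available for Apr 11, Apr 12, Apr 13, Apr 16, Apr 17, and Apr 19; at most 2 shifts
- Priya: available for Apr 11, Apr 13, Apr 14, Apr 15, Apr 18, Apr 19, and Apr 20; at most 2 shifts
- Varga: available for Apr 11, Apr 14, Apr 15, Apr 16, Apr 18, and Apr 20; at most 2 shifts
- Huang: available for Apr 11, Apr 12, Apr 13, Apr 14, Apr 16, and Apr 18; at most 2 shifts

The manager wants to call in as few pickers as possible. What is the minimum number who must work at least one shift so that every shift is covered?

6

11 slots to fill and no one can take more than 2, so at least ⌈11/2⌉ = 6 pickers are needed.
Ghosh, Johansson, Dana, Mbeki, Priya, and Varga alone can cover everything: Apr 11→Varga, Apr 12→Dana, Apr 13→Mbeki, Apr 14→Johansson, Apr 15→Dana, Apr 16→Mbeki, Apr 17→Ghosh, Apr 18→Johansson+Varga, Apr 19→Priya, Apr 20→Priya.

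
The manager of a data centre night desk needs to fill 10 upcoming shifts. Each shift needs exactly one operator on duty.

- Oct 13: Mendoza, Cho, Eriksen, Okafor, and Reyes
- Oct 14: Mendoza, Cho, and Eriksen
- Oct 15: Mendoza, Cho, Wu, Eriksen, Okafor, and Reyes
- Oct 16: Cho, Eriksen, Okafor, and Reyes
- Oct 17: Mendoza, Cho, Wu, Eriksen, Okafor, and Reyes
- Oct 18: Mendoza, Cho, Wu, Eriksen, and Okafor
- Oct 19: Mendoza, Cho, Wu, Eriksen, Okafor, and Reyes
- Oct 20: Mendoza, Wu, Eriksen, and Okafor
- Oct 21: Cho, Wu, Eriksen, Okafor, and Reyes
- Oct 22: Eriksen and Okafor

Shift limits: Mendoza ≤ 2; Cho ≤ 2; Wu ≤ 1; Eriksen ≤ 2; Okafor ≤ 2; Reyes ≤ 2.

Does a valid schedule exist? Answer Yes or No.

Yes

One valid schedule: Oct 13→Cho, Oct 14→Mendoza, Oct 15→Okafor, Oct 16→Cho, Oct 17→Okafor, Oct 18→Wu, Oct 19→Reyes, Oct 20→Mendoza, Oct 21→Eriksen, Oct 22→Eriksen.
Loads: Mendoza 2/2, Cho 2/2, Wu 1/1, Eriksen 2/2, Okafor 2/2, Reyes 1/2 — all within limits.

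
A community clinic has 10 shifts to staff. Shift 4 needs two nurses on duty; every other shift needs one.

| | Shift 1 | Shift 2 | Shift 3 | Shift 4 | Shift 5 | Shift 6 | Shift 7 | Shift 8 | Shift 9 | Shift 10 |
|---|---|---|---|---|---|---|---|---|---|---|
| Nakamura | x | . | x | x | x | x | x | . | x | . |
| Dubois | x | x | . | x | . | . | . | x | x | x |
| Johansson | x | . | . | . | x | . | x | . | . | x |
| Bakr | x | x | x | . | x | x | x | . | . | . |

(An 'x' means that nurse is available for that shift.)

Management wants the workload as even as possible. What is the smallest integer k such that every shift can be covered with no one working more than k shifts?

3

With 4 nurses and 11 worker-slots to fill, someone must work at least ⌈11/4⌉ = 3 shifts, so k ≥ 3.
k = 3 works: Shift 1→Bakr, Shift 2→Dubois, Shift 3→Nakamura, Shift 4→Nakamura+Dubois, Shift 5→Johansson, Shift 6→Bakr, Shift 7→Johansson, Shift 8→Dubois, Shift 9→Nakamura, Shift 10→Johansson.
Loads: Nakamura 3, Dubois 3, Johansson 3, Bakr 2 — all ≤ 3.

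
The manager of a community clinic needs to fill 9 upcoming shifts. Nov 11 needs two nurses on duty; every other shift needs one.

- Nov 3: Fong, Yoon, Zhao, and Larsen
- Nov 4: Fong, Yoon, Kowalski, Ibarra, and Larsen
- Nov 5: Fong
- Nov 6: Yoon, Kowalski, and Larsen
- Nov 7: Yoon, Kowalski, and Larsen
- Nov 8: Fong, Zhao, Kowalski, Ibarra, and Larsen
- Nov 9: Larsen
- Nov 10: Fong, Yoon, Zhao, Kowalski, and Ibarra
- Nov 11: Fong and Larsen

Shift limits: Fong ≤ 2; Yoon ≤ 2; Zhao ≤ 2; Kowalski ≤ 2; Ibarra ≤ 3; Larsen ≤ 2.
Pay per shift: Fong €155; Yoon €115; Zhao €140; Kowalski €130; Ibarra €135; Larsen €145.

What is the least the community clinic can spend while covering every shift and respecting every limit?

Nov 5 can only be covered by Fong, so that assignment is forced.
Nov 9 can only be covered by Larsen, so that assignment is forced.
Nov 11 can only be covered by Fong and Larsen, so that assignment is forced.
Picking the cheapest available nurse for each shift independently would cost €1305, but that ignores the shift limits.
An optimal schedule: Nov 3→Yoon, Nov 4→Kowalski, Nov 5→Fong, Nov 6→Yoon, Nov 7→Kowalski, Nov 8→Ibarra, Nov 9→Larsen, Nov 10→Ibarra, Nov 11→Larsen+Fong.
Total: 115 + 130 + 155 + 115 + 130 + 135 + 145 + 135 + 145 + 155 = €1360.

€1360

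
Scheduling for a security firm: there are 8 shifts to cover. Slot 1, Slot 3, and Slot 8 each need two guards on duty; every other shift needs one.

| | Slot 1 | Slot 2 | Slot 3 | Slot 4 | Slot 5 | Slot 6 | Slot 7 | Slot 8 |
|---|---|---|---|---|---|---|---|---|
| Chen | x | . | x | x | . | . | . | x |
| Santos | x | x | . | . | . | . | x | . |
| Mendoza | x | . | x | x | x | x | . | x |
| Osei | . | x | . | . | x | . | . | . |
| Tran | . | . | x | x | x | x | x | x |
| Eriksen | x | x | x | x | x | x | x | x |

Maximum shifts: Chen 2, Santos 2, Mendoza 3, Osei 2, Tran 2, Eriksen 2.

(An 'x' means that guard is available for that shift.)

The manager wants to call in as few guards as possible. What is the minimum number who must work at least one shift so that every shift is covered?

5

11 slots to fill and no one can take more than 3, so at least ⌈11/3⌉ = 4 guards are needed.
Any 4 guards together have capacity at most 3+2+2+2 = 9 < 11 slots, so 4 can never suffice.
Chen, Santos, Mendoza, Osei, and Tran alone can cover everything: Slot 1→Chen+Santos, Slot 2→Osei, Slot 3→Chen+Mendoza, Slot 4→Tran, Slot 5→Osei, Slot 6→Mendoza, Slot 7→Santos, Slot 8→Mendoza+Tran.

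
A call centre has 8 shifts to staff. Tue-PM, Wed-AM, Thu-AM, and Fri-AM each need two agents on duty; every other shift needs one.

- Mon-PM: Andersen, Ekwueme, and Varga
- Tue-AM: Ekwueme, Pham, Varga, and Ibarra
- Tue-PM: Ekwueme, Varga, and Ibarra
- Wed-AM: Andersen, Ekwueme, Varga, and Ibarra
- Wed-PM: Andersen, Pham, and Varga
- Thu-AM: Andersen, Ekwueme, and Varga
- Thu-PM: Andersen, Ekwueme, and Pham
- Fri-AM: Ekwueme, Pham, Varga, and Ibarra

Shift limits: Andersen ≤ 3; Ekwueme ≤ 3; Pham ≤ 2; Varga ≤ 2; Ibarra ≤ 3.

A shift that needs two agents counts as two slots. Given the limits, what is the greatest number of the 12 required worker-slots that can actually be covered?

12

Total capacity across all agents is 3+3+2+2+3 = 13, and 12 slots are needed, so at most 12 can be filled.
An assignment achieving 12: Mon-PM→Andersen, Tue-AM→Pham, Tue-PM→Ekwueme+Varga, Wed-AM→Varga+Ibarra, Wed-PM→Andersen, Thu-AM→Andersen+Ekwueme, Thu-PM→Ekwueme, Fri-AM→Pham+Ibarra.
Loads: Andersen 3/3, Ekwueme 3/3, Pham 2/2, Varga 2/2, Ibarra 2/3.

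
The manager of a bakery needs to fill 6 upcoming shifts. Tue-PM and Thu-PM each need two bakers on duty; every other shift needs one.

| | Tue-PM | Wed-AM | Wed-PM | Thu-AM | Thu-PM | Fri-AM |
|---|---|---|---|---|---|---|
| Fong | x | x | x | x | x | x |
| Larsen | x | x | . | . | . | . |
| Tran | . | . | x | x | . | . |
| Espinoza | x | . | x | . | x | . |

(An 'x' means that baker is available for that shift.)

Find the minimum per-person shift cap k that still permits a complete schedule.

2

With 4 bakers and 8 worker-slots to fill, someone must work at least ⌈8/4⌉ = 2 shifts, so k ≥ 2.
k = 2 works: Tue-PM→Larsen+Espinoza, Wed-AM→Larsen, Wed-PM→Tran, Thu-AM→Tran, Thu-PM→Fong+Espinoza, Fri-AM→Fong.
Loads: Fong 2, Larsen 2, Tran 2, Espinoza 2 — all ≤ 2.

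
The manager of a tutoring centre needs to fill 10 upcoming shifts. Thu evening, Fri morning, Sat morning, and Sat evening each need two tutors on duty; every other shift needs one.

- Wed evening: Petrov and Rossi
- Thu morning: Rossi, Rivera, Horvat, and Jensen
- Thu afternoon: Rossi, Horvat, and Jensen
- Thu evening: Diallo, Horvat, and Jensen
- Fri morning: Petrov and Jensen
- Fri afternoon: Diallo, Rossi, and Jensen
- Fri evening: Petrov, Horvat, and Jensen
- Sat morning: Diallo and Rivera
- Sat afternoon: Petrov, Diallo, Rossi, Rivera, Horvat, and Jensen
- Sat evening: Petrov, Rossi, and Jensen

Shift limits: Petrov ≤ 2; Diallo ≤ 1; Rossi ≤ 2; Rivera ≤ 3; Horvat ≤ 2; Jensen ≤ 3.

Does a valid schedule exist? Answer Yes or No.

Total capacity is 2+1+2+3+2+3 = 13 but 14 worker-slots are needed — infeasible.

No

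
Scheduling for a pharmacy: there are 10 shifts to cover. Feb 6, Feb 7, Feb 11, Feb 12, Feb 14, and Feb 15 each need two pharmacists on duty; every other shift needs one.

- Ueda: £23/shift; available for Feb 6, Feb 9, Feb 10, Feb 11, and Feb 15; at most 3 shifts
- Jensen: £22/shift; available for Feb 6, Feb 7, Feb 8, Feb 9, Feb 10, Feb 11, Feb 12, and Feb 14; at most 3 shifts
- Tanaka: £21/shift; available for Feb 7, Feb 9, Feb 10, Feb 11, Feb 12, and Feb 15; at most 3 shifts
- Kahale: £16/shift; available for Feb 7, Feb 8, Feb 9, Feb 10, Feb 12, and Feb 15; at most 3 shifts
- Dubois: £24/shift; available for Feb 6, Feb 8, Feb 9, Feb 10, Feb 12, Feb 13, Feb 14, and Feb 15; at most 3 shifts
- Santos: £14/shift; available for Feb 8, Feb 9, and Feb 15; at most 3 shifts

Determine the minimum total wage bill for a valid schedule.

£313

Feb 13 can only be covered by Dubois, so that assignment is forced.
Feb 14 can only be covered by Jensen and Dubois, so that assignment is forced.
Picking the cheapest available pharmacist for each shift independently would cost £306, but that ignores the shift limits.
An optimal schedule: Feb 6→Jensen+Ueda, Feb 7→Kahale+Tanaka, Feb 8→Santos, Feb 9→Santos, Feb 10→Kahale, Feb 11→Tanaka+Jensen, Feb 12→Kahale+Tanaka, Feb 13→Dubois, Feb 14→Jensen+Dubois, Feb 15→Santos+Ueda.
Total: 22 + 23 + 16 + 21 + 14 + 14 + 16 + 21 + 22 + 16 + 21 + 24 + 22 + 24 + 14 + 23 = £313.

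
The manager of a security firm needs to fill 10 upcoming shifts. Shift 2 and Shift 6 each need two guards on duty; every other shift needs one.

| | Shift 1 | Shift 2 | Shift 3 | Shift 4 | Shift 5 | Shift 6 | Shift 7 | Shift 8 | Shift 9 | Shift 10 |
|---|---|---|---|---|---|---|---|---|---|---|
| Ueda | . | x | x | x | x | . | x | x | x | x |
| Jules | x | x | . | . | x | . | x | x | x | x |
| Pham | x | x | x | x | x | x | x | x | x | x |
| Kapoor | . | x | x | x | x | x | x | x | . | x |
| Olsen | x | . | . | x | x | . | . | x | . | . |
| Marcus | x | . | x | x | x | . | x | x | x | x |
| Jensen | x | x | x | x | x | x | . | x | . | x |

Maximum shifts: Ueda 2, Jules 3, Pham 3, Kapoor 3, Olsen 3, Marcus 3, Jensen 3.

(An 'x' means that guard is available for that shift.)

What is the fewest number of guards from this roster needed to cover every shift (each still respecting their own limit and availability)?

4

12 slots to fill and no one can take more than 3, so at least ⌈12/3⌉ = 4 guards are needed.
Jules, Pham, Kapoor, and Olsen alone can cover everything: Shift 1→Jules, Shift 2→Jules+Pham, Shift 3→Pham, Shift 4→Olsen, Shift 5→Olsen, Shift 6→Pham+Kapoor, Shift 7→Kapoor, Shift 8→Olsen, Shift 9→Jules, Shift 10→Kapoor.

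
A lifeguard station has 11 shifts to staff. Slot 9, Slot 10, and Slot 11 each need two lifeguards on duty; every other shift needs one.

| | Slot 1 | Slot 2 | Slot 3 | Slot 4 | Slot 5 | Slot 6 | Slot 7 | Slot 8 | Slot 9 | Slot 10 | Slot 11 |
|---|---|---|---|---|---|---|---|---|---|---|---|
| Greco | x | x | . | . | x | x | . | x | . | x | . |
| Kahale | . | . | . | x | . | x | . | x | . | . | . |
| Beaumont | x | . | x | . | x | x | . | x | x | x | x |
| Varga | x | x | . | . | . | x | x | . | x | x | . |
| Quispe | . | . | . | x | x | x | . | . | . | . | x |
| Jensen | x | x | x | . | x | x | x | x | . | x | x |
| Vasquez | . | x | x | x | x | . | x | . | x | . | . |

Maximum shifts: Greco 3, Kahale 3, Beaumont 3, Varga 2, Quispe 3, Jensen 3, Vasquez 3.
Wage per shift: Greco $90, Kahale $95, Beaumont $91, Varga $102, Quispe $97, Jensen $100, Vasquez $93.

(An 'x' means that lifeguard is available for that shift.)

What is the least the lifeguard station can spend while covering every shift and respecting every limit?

Picking the cheapest available lifeguard for each shift independently would cost $1280, but that ignores the shift limits.
An optimal schedule: Slot 1→Greco, Slot 2→Greco, Slot 3→Vasquez, Slot 4→Kahale, Slot 5→Quispe, Slot 6→Kahale, Slot 7→Vasquez, Slot 8→Kahale, Slot 9→Beaumont+Vasquez, Slot 10→Greco+Beaumont, Slot 11→Beaumont+Quispe.
Total: 90 + 90 + 93 + 95 + 97 + 95 + 93 + 95 + 91 + 93 + 90 + 91 + 91 + 97 = $1301.

$1301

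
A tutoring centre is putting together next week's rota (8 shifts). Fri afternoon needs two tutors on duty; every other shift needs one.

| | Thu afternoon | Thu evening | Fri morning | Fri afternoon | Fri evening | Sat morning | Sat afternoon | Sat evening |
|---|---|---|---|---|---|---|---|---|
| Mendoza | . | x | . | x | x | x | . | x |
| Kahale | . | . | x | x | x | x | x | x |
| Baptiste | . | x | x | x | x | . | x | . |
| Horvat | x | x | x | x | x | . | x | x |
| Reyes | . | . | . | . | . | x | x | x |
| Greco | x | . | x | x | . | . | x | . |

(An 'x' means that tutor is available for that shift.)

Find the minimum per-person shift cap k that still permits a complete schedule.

With 6 tutors and 9 worker-slots to fill, someone must work at least ⌈9/6⌉ = 2 shifts, so k ≥ 2.
k = 2 works: Thu afternoon→Horvat, Thu evening→Mendoza, Fri morning→Kahale, Fri afternoon→Baptiste+Greco, Fri evening→Kahale, Sat morning→Mendoza, Sat afternoon→Baptiste, Sat evening→Horvat.
Loads: Mendoza 2, Kahale 2, Baptiste 2, Horvat 2, Reyes 0, Greco 1 — all ≤ 2.

2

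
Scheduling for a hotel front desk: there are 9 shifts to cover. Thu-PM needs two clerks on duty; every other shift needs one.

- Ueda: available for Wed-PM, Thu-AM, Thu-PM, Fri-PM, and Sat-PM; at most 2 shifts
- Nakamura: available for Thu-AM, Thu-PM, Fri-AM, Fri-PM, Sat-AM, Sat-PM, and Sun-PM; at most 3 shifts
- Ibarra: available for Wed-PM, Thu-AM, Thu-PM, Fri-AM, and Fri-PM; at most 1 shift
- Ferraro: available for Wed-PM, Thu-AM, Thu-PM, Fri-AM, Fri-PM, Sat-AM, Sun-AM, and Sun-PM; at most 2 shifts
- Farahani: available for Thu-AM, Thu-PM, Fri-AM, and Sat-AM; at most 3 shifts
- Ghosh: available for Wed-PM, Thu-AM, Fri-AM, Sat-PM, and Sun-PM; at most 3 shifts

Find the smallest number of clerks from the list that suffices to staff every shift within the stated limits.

10 slots to fill and no one can take more than 3, so at least ⌈10/3⌉ = 4 clerks are needed.
Ueda, Nakamura, Ferraro, and Farahani alone can cover everything: Wed-PM→Ueda, Thu-AM→Farahani, Thu-PM→Ferraro+Farahani, Fri-AM→Nakamura, Fri-PM→Nakamura, Sat-AM→Farahani, Sat-PM→Ueda, Sun-AM→Ferraro, Sun-PM→Nakamura.

4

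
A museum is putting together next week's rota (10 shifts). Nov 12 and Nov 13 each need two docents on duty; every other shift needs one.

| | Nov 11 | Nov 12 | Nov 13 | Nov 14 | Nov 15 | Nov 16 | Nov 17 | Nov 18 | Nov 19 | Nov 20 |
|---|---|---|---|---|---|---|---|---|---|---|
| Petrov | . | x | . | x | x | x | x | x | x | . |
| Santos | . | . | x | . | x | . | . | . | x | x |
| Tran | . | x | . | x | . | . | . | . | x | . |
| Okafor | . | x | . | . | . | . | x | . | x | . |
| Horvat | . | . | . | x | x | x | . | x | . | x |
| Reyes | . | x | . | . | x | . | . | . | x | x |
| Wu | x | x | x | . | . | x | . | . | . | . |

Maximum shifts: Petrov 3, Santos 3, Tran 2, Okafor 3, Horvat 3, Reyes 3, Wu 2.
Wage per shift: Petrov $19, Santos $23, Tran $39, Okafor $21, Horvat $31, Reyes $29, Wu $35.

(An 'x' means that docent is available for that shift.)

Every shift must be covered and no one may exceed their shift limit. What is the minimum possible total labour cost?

$288

Nov 11 can only be covered by Wu, so that assignment is forced.
Nov 13 can only be covered by Santos and Wu, so that assignment is forced.
Picking the cheapest available docent for each shift independently would cost $270, but that ignores the shift limits.
An optimal schedule: Nov 11→Wu, Nov 12→Okafor+Reyes, Nov 13→Santos+Wu, Nov 14→Petrov, Nov 15→Santos, Nov 16→Petrov, Nov 17→Okafor, Nov 18→Petrov, Nov 19→Okafor, Nov 20→Santos.
Total: 35 + 21 + 29 + 23 + 35 + 19 + 23 + 19 + 21 + 19 + 21 + 23 = $288.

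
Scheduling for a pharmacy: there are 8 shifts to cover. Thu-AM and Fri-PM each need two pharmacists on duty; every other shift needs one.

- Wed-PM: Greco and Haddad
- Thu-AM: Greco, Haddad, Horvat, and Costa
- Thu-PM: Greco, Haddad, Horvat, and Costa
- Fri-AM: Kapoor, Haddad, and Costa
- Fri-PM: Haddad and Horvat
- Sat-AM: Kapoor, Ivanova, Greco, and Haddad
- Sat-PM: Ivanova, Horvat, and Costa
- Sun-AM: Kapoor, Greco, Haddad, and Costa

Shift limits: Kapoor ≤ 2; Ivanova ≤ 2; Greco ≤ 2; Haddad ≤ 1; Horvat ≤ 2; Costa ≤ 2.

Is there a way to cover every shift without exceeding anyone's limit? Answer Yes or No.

Fri-PM can only be covered by Haddad and Horvat, so that assignment is forced.
One valid schedule: Wed-PM→Greco, Thu-AM→Horvat+Costa, Thu-PM→Greco, Fri-AM→Kapoor, Fri-PM→Haddad+Horvat, Sat-AM→Kapoor, Sat-PM→Ivanova, Sun-AM→Costa.
Loads: Kapoor 2/2, Ivanova 1/2, Greco 2/2, Haddad 1/1, Horvat 2/2, Costa 2/2 — all within limits.

Yes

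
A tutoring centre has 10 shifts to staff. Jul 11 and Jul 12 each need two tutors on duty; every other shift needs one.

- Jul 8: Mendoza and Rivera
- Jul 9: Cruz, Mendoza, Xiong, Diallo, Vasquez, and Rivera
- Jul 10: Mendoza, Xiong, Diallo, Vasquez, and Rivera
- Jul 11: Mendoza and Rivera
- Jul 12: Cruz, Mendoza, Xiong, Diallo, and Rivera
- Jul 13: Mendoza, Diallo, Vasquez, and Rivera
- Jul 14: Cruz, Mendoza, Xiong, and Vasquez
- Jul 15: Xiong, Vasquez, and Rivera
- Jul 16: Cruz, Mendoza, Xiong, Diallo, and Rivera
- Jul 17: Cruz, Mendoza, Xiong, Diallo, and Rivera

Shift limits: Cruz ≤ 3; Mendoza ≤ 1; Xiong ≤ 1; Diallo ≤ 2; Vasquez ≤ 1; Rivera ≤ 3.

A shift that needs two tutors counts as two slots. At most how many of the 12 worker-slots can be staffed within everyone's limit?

Total capacity across all tutors is 3+1+1+2+1+3 = 11, and 12 slots are needed, so at most 11 can be filled.
An assignment achieving 11: Jul 8→Mendoza, Jul 9→Vasquez, Jul 10→Diallo, Jul 11→Rivera, Jul 12→Cruz+Rivera, Jul 13→Diallo, Jul 14→Cruz, Jul 15→Xiong, Jul 16→Cruz, Jul 17→Rivera.
Loads: Cruz 3/3, Mendoza 1/1, Xiong 1/1, Diallo 2/2, Vasquez 1/1, Rivera 3/3.

11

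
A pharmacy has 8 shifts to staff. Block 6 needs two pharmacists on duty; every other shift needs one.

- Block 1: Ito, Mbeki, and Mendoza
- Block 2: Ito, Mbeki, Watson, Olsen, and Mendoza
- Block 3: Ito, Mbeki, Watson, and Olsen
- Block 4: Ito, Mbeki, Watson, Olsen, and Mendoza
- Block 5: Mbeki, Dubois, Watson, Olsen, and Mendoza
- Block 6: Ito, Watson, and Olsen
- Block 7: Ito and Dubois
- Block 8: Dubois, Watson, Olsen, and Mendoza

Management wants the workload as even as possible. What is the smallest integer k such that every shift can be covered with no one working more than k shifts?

With 6 pharmacists and 9 worker-slots to fill, someone must work at least ⌈9/6⌉ = 2 shifts, so k ≥ 2.
k = 2 works: Block 1→Ito, Block 2→Mbeki, Block 3→Mbeki, Block 4→Watson, Block 5→Dubois, Block 6→Watson+Olsen, Block 7→Ito, Block 8→Dubois.
Loads: Ito 2, Mbeki 2, Dubois 2, Watson 2, Olsen 1, Mendoza 0 — all ≤ 2.

2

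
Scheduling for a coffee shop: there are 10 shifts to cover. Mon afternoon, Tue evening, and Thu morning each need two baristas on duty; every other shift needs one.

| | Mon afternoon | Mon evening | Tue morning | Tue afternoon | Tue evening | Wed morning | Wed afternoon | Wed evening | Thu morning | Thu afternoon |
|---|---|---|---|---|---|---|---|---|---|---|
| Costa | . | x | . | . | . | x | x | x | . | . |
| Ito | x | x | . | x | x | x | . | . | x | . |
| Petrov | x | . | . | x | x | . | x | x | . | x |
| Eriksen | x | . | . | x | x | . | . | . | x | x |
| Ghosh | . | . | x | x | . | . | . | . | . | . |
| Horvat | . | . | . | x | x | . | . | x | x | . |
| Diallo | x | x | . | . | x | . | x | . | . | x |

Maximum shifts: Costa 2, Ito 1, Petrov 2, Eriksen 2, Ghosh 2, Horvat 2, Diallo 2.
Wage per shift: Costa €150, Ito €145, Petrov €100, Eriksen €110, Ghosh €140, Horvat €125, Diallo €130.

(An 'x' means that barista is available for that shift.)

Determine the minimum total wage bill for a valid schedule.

Tue morning can only be covered by Ghosh, so that assignment is forced.
Picking the cheapest available barista for each shift independently would cost €1470, but that ignores the shift limits.
An optimal schedule: Mon afternoon→Eriksen+Diallo, Mon evening→Costa, Tue morning→Ghosh, Tue afternoon→Ghosh, Tue evening→Horvat+Diallo, Wed morning→Costa, Wed afternoon→Petrov, Wed evening→Petrov, Thu morning→Ito+Horvat, Thu afternoon→Eriksen.
Total: 110 + 130 + 150 + 140 + 140 + 125 + 130 + 150 + 100 + 100 + 145 + 125 + 110 = €1655.

€1655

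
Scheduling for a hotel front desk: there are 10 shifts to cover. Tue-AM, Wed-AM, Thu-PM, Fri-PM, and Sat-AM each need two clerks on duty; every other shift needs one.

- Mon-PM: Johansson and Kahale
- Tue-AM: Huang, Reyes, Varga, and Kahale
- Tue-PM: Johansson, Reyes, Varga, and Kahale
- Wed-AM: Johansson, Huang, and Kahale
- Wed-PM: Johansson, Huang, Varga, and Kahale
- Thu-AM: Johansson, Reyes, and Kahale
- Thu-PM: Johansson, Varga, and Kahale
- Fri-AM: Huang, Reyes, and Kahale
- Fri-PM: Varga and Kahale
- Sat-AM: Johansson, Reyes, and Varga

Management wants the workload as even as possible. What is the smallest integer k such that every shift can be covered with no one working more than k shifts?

With 5 clerks and 15 worker-slots to fill, someone must work at least ⌈15/5⌉ = 3 shifts, so k ≥ 3.
k = 3 works: Mon-PM→Johansson, Tue-AM→Reyes+Kahale, Tue-PM→Reyes, Wed-AM→Johansson+Huang, Wed-PM→Huang, Thu-AM→Johansson, Thu-PM→Varga+Kahale, Fri-AM→Huang, Fri-PM→Varga+Kahale, Sat-AM→Reyes+Varga.
Loads: Johansson 3, Huang 3, Reyes 3, Varga 3, Kahale 3 — all ≤ 3.

3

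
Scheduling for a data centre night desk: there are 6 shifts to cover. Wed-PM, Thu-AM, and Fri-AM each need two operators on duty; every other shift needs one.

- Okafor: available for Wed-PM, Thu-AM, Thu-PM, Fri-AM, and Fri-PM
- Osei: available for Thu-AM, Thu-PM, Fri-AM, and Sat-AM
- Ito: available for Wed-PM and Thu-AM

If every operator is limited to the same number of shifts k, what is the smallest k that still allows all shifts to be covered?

With 3 operators and 9 worker-slots to fill, someone must work at least ⌈9/3⌉ = 3 shifts, so k ≥ 3.
k = 3 is infeasible (exhaustive check).
k = 4 works: Wed-PM→Okafor+Ito, Thu-AM→Osei+Ito, Thu-PM→Okafor, Fri-AM→Okafor+Osei, Fri-PM→Okafor, Sat-AM→Osei.
Loads: Okafor 4, Osei 3, Ito 2 — all ≤ 4.

4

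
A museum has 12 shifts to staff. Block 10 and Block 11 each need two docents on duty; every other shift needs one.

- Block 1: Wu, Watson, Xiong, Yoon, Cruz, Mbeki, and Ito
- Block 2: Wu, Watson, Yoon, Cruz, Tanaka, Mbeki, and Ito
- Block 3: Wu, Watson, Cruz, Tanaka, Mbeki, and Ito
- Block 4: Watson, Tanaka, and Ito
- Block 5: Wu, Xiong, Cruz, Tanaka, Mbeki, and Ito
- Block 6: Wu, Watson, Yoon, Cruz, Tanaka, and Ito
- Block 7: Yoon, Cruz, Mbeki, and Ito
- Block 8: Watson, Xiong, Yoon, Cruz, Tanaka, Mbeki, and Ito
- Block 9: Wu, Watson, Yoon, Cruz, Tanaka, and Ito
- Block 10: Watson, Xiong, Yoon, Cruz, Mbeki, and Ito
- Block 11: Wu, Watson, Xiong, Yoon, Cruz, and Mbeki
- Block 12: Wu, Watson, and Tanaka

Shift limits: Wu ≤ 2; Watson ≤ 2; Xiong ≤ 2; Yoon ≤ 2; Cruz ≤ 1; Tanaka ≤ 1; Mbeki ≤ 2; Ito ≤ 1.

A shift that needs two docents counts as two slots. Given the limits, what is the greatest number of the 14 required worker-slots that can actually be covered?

13

Total capacity across all docents is 2+2+2+2+1+1+2+1 = 13, and 14 slots are needed, so at most 13 can be filled.
An assignment achieving 13: Block 1→Mbeki, Block 2→Tanaka, Block 3→Wu, Block 4→Watson, Block 5→Xiong, Block 6→Watson, Block 7→Yoon, Block 8→Ito, Block 9→Yoon, Block 10→Xiong+Cruz, Block 11→Mbeki, Block 12→Wu.
Loads: Wu 2/2, Watson 2/2, Xiong 2/2, Yoon 2/2, Cruz 1/1, Tanaka 1/1, Mbeki 2/2, Ito 1/1.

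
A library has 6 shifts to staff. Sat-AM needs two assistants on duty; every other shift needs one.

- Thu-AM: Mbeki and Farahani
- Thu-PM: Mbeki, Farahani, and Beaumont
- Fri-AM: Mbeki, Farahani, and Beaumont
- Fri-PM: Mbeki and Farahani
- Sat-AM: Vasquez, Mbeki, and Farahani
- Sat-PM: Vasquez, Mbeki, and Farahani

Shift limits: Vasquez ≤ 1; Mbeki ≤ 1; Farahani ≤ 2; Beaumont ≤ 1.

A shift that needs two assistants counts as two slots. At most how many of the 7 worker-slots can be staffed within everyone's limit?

Total capacity across all assistants is 1+1+2+1 = 5, and 7 slots are needed, so at most 5 can be filled.
An assignment achieving 5: Thu-AM→Mbeki, Thu-PM→Farahani, Fri-AM→Beaumont, Fri-PM→Farahani, Sat-AM→Vasquez.
Loads: Vasquez 1/1, Mbeki 1/1, Farahani 2/2, Beaumont 1/1.

5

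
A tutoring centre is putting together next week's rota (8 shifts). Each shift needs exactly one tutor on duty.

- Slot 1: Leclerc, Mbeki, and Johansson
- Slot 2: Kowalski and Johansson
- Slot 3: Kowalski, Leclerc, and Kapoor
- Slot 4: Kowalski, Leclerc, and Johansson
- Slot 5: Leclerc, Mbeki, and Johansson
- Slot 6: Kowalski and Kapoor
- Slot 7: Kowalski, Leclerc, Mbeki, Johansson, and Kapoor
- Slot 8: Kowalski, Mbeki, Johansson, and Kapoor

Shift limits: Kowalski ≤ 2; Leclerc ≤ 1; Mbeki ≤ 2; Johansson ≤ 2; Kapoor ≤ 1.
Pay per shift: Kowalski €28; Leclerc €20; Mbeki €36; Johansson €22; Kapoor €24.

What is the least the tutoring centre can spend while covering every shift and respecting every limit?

€216

Picking the cheapest available tutor for each shift independently would cost €168, but that ignores the shift limits.
An optimal schedule: Slot 1→Leclerc, Slot 2→Kowalski, Slot 3→Kapoor, Slot 4→Johansson, Slot 5→Mbeki, Slot 6→Kowalski, Slot 7→Johansson, Slot 8→Mbeki.
Total: 20 + 28 + 24 + 22 + 36 + 28 + 22 + 36 = €216.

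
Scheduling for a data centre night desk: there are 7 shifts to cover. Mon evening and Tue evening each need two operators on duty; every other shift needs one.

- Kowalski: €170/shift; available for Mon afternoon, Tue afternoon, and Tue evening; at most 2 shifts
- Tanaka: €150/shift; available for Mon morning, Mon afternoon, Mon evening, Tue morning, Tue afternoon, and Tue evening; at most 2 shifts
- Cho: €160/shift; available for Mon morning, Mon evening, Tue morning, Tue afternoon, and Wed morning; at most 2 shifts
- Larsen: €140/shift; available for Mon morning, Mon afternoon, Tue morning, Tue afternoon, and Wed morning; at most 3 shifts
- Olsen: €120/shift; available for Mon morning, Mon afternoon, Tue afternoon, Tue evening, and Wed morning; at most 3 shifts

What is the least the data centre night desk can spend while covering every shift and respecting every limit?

€1240

Mon evening can only be covered by Tanaka and Cho, so that assignment is forced.
Picking the cheapest available operator for each shift independently would cost €1200, but that ignores the shift limits.
An optimal schedule: Mon morning→Olsen, Mon afternoon→Larsen, Mon evening→Tanaka+Cho, Tue morning→Larsen, Tue afternoon→Larsen, Tue evening→Olsen+Tanaka, Wed morning→Olsen.
Total: 120 + 140 + 150 + 160 + 140 + 140 + 120 + 150 + 120 = €1240.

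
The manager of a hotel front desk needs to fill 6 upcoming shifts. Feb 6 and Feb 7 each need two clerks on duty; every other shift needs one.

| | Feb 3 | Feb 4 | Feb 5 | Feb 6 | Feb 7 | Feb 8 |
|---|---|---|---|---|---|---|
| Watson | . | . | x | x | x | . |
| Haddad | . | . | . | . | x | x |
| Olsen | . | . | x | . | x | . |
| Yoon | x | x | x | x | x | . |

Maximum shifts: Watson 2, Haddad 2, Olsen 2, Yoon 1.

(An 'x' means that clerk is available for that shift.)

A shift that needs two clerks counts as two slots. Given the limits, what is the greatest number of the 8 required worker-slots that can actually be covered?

6

Total capacity across all clerks is 2+2+2+1 = 7, and 8 slots are needed, so at most 7 can be filled.
Shifts {Feb 3, Feb 4} need 2 slots but only Yoon are available for them, supplying at most 1 — so at least 1 slot must go unfilled.
An assignment achieving 6: Feb 3→Yoon, Feb 5→Watson, Feb 6→Watson, Feb 7→Haddad+Olsen, Feb 8→Haddad.
Loads: Watson 2/2, Haddad 2/2, Olsen 1/2, Yoon 1/1.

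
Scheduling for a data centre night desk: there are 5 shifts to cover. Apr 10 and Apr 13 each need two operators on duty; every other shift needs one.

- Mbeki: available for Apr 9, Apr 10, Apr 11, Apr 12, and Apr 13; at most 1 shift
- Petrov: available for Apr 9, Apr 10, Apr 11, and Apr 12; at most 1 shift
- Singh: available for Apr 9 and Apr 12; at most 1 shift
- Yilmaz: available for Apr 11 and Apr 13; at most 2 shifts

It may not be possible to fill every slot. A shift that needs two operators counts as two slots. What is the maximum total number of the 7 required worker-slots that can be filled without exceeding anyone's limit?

5

Total capacity across all operators is 1+1+1+2 = 5, and 7 slots are needed, so at most 5 can be filled.
An assignment achieving 5: Apr 9→Singh, Apr 10→Mbeki+Petrov, Apr 11→Yilmaz, Apr 13→Yilmaz.
Loads: Mbeki 1/1, Petrov 1/1, Singh 1/1, Yilmaz 2/2.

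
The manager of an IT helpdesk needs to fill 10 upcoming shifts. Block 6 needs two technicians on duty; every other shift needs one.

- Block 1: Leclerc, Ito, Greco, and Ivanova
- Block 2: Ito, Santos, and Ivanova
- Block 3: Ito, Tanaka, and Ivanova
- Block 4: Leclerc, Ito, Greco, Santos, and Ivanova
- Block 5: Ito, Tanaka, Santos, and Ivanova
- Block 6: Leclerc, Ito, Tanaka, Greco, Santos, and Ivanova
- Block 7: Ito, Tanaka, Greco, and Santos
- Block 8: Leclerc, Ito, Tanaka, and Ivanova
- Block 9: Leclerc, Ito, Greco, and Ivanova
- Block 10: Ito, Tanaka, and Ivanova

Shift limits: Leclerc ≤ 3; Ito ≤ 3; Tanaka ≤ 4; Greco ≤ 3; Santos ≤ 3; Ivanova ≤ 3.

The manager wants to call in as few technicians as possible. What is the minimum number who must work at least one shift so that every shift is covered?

11 slots to fill and no one can take more than 4, so at least ⌈11/4⌉ = 3 technicians are needed.
Any 3 technicians together have capacity at most 4+3+3 = 10 < 11 slots, so 3 can never suffice.
Leclerc, Ito, Tanaka, and Greco alone can cover everything: Block 1→Leclerc, Block 2→Ito, Block 3→Ito, Block 4→Leclerc, Block 5→Ito, Block 6→Tanaka+Greco, Block 7→Tanaka, Block 8→Leclerc, Block 9→Greco, Block 10→Tanaka.

4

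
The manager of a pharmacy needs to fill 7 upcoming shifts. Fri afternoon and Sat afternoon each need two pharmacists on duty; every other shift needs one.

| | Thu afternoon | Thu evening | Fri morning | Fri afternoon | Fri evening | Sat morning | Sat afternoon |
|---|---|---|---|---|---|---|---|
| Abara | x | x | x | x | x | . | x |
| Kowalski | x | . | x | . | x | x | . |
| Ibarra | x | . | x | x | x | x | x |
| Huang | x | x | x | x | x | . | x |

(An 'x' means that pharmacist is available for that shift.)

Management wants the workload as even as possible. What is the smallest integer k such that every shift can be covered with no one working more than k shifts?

3

With 4 pharmacists and 9 worker-slots to fill, someone must work at least ⌈9/4⌉ = 3 shifts, so k ≥ 3.
k = 3 works: Thu afternoon→Kowalski, Thu evening→Abara, Fri morning→Kowalski, Fri afternoon→Abara+Ibarra, Fri evening→Ibarra, Sat morning→Kowalski, Sat afternoon→Abara+Ibarra.
Loads: Abara 3, Kowalski 3, Ibarra 3, Huang 0 — all ≤ 3.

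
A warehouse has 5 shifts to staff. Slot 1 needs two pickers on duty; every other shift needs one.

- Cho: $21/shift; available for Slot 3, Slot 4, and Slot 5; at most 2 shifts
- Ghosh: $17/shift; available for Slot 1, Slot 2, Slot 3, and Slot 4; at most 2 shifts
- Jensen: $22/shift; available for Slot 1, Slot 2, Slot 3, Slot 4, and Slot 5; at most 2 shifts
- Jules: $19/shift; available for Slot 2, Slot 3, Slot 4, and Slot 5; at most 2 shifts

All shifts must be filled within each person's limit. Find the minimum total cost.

$115

Slot 1 can only be covered by Ghosh and Jensen, so that assignment is forced.
Picking the cheapest available picker for each shift independently would cost $109, but that ignores the shift limits.
An optimal schedule: Slot 1→Ghosh+Jensen, Slot 2→Ghosh, Slot 3→Jules, Slot 4→Cho, Slot 5→Jules.
Total: 17 + 22 + 17 + 19 + 21 + 19 = $115.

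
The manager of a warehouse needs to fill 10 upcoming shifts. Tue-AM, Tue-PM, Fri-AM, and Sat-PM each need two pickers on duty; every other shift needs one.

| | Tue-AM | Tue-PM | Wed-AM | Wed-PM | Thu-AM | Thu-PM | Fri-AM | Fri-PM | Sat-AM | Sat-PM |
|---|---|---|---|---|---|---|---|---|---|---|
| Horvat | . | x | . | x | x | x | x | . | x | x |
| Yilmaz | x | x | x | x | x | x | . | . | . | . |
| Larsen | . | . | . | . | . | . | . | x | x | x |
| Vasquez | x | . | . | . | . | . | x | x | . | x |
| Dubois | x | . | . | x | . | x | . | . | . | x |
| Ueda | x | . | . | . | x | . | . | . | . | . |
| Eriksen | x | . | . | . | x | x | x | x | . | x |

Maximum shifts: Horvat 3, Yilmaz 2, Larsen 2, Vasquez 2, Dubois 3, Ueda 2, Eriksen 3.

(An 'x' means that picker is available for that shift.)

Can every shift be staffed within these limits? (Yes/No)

Yes

Tue-PM can only be covered by Horvat and Yilmaz, so that assignment is forced.
Wed-AM can only be covered by Yilmaz, so that assignment is forced.
One valid schedule: Tue-AM→Vasquez+Dubois, Tue-PM→Horvat+Yilmaz, Wed-AM→Yilmaz, Wed-PM→Horvat, Thu-AM→Ueda, Thu-PM→Dubois, Fri-AM→Vasquez+Eriksen, Fri-PM→Larsen, Sat-AM→Horvat, Sat-PM→Larsen+Dubois.
Loads: Horvat 3/3, Yilmaz 2/2, Larsen 2/2, Vasquez 2/2, Dubois 3/3, Ueda 1/2, Eriksen 1/3 — all within limits.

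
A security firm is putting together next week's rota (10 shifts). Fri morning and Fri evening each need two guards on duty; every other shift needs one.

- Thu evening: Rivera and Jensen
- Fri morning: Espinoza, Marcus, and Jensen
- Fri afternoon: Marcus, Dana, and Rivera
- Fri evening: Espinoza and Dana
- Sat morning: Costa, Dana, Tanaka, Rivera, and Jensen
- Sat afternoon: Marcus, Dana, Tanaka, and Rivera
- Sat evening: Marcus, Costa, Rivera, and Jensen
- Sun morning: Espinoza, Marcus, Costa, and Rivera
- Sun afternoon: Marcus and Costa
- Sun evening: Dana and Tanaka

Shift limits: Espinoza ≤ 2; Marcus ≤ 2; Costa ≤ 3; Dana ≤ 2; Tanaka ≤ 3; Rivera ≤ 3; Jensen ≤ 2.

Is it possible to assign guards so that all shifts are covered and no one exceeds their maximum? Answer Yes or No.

Fri evening can only be covered by Espinoza and Dana, so that assignment is forced.
One valid schedule: Thu evening→Rivera, Fri morning→Espinoza+Marcus, Fri afternoon→Rivera, Fri evening→Espinoza+Dana, Sat morning→Costa, Sat afternoon→Tanaka, Sat evening→Costa, Sun morning→Costa, Sun afternoon→Marcus, Sun evening→Dana.
Loads: Espinoza 2/2, Marcus 2/2, Costa 3/3, Dana 2/2, Tanaka 1/3, Rivera 2/3, Jensen 0/2 — all within limits.

Yes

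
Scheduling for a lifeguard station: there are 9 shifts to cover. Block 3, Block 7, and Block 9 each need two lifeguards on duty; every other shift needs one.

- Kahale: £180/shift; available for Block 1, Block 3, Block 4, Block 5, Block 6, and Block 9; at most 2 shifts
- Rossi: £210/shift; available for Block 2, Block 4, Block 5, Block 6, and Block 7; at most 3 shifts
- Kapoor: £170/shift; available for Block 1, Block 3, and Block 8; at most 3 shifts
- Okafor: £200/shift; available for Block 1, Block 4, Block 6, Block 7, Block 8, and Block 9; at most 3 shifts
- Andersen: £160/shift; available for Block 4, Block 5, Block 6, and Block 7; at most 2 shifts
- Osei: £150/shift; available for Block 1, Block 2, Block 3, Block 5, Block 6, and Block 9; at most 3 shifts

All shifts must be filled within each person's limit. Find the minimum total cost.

£2040

Picking the cheapest available lifeguard for each shift independently would cost £1940, but that ignores the shift limits.
An optimal schedule: Block 1→Kapoor, Block 2→Osei, Block 3→Osei+Kapoor, Block 4→Andersen, Block 5→Kahale, Block 6→Okafor, Block 7→Andersen+Okafor, Block 8→Kapoor, Block 9→Osei+Kahale.
Total: 170 + 150 + 150 + 170 + 160 + 180 + 200 + 160 + 200 + 170 + 150 + 180 = £2040.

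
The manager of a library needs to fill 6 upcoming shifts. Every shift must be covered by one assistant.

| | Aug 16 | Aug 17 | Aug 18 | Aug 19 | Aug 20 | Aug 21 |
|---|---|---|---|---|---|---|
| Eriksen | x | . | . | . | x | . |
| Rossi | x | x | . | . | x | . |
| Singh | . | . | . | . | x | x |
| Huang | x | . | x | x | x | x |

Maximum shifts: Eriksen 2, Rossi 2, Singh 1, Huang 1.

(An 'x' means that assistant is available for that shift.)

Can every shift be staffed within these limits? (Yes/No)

No

Total capacity is 6 and 6 slots are needed, so capacity alone doesn't rule it out.
Shifts {Aug 18, Aug 19} need 2 worker-slots in total, but the assistants available for any of those shifts (Huang) can supply at most 1 among them. So no valid schedule exists.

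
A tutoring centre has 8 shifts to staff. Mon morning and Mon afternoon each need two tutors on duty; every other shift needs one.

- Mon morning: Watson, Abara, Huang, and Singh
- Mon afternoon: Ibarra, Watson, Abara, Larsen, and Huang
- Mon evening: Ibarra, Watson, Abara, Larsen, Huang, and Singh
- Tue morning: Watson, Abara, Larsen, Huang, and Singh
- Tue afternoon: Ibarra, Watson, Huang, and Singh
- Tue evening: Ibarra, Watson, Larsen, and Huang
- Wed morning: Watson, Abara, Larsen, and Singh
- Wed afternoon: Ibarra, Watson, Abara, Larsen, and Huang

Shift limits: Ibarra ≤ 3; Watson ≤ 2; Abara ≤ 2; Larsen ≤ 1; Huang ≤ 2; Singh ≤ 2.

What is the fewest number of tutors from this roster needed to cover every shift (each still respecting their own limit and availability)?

10 slots to fill and no one can take more than 3, so at least ⌈10/3⌉ = 4 tutors are needed.
Any 4 tutors together have capacity at most 3+2+2+2 = 9 < 10 slots, so 4 can never suffice.
Ibarra, Watson, Abara, Larsen, and Huang alone can cover everything: Mon morning→Watson+Abara, Mon afternoon→Larsen+Huang, Mon evening→Ibarra, Tue morning→Abara, Tue afternoon→Ibarra, Tue evening→Ibarra, Wed morning→Watson, Wed afternoon→Huang.

5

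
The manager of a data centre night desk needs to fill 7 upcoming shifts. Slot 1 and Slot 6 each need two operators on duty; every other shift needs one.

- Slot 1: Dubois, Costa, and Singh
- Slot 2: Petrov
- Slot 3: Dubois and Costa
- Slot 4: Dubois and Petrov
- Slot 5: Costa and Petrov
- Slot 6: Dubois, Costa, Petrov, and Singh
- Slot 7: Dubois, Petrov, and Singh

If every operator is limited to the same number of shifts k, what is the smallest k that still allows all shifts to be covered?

With 4 operators and 9 worker-slots to fill, someone must work at least ⌈9/4⌉ = 3 shifts, so k ≥ 3.
k = 3 works: Slot 1→Dubois+Costa, Slot 2→Petrov, Slot 3→Dubois, Slot 4→Dubois, Slot 5→Costa, Slot 6→Costa+Petrov, Slot 7→Petrov.
Loads: Dubois 3, Costa 3, Petrov 3, Singh 0 — all ≤ 3.

3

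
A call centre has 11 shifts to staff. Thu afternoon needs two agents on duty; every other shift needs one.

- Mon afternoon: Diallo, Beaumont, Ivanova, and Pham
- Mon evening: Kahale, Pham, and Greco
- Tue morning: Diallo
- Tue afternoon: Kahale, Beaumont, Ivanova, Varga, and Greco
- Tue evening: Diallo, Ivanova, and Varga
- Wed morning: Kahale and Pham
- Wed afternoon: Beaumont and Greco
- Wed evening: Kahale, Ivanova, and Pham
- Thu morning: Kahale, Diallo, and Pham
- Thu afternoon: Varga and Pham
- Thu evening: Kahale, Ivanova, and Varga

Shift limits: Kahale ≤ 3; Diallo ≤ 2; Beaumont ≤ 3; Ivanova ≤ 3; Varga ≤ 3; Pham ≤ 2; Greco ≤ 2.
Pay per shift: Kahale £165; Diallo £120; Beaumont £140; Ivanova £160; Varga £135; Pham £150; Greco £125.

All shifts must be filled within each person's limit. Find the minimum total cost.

Tue morning can only be covered by Diallo, so that assignment is forced.
Thu afternoon can only be covered by Varga and Pham, so that assignment is forced.
Picking the cheapest available agent for each shift independently would cost £1575, but that ignores the shift limits.
An optimal schedule: Mon afternoon→Beaumont, Mon evening→Greco, Tue morning→Diallo, Tue afternoon→Beaumont, Tue evening→Varga, Wed morning→Pham, Wed afternoon→Greco, Wed evening→Ivanova, Thu morning→Diallo, Thu afternoon→Varga+Pham, Thu evening→Varga.
Total: 140 + 125 + 120 + 140 + 135 + 150 + 125 + 160 + 120 + 135 + 150 + 135 = £1635.

£1635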